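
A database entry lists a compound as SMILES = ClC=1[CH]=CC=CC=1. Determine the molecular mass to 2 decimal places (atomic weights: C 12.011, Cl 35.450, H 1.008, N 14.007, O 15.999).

First, the molecular formula is C6H5Cl (counting implicit H from valence).
  C: 6 × 12.011 = 72.066
  Cl: 1 × 35.450 = 35.450
  H: 5 × 1.008 = 5.040
Sum: 6×12.011 + 1×35.450 + 5×1.008 = 112.556 → 112.56 g/mol.

112.56 g/mol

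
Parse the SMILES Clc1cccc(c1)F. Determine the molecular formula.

C6H4ClF

Walk through each heavy atom and fill implicit hydrogens from standard valence (C 4, N 3, O 2, S 2, halogen 1); for lowercase aromatic atoms, an aromatic c carries 1 H when it has two neighbours and 0 H with three, and aromatic n carries 0 H:
  atom 1: Cl (halogen, monovalent) → 0 H
  atom 2: aromatic c, 3 neighbours → 0 H
  atom 3: aromatic c, 2 neighbours → 1 H
  atom 4: aromatic c, 2 neighbours → 1 H
  atom 5: aromatic c, 2 neighbours → 1 H
  atom 6: aromatic c, 3 neighbours → 0 H
  atom 7: aromatic c, 2 neighbours → 1 H
  atom 8: F (halogen, monovalent) → 0 H
Totals → C:6, H:4, Cl:1, F:1.
In Hill order: C6H4ClF.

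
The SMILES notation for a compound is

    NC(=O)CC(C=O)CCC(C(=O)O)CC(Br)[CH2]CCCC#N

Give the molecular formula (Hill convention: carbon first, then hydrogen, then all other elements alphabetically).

C15H23BrN2O4

Walk through each heavy atom and fill implicit hydrogens from standard valence (C 4, N 3, O 2, S 2, halogen 1):
  atom 1: N, bond orders sum to 1 (valence 3) → 2 H
  atom 2: C, bond orders sum to 4 (valence 4) → 0 H
  atom 3: O, bond orders sum to 2 (valence 2) → 0 H
  atom 4: C, bond orders sum to 2 (valence 4) → 2 H
  atom 5: C, bond orders sum to 3 (valence 4) → 1 H
  atom 6: C, bond orders sum to 3 (valence 4) → 1 H
  atom 7: O, bond orders sum to 2 (valence 2) → 0 H
  atom 8: C, bond orders sum to 2 (valence 4) → 2 H
  atom 9: C, bond orders sum to 2 (valence 4) → 2 H
  atom 10: C, bond orders sum to 3 (valence 4) → 1 H
  atom 11: C, bond orders sum to 4 (valence 4) → 0 H
  atom 12: O, bond orders sum to 2 (valence 2) → 0 H
  atom 13: O, bond orders sum to 1 (valence 2) → 1 H
  atom 14: C, bond orders sum to 2 (valence 4) → 2 H
  atom 15: C, bond orders sum to 3 (valence 4) → 1 H
  atom 16: Br (halogen, monovalent) → 0 H
  atom 17: C with explicit H count 2
  atom 18: C, bond orders sum to 2 (valence 4) → 2 H
  atom 19: C, bond orders sum to 2 (valence 4) → 2 H
  atom 20: C, bond orders sum to 2 (valence 4) → 2 H
  atom 21: C, bond orders sum to 4 (valence 4) → 0 H
  atom 22: N, bond orders sum to 3 (valence 3) → 0 H
Totals → C:15, H:23, Br:1, N:2, O:4.
In Hill order: C15H23BrN2O4.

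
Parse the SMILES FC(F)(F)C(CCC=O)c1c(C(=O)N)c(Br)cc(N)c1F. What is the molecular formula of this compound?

C12H11BrF4N2O2

Walk through each heavy atom and fill implicit hydrogens from standard valence (C 4, N 3, O 2, S 2, halogen 1); for lowercase aromatic atoms, an aromatic c carries 1 H when it has two neighbours and 0 H with three, and aromatic n carries 0 H:
  atom 1: F (halogen, monovalent) → 0 H
  atom 2: C, bond orders sum to 4 (valence 4) → 0 H
  atom 3: F (halogen, monovalent) → 0 H
  atom 4: F (halogen, monovalent) → 0 H
  atom 5: C, bond orders sum to 3 (valence 4) → 1 H
  atom 6: C, bond orders sum to 2 (valence 4) → 2 H
  atom 7: C, bond orders sum to 2 (valence 4) → 2 H
  atom 8: C, bond orders sum to 3 (valence 4) → 1 H
  atom 9: O, bond orders sum to 2 (valence 2) → 0 H
  atom 10: aromatic c, 3 neighbours → 0 H
  atom 11: aromatic c, 3 neighbours → 0 H
  atom 12: C, bond orders sum to 4 (valence 4) → 0 H
  atom 13: O, bond orders sum to 2 (valence 2) → 0 H
  atom 14: N, bond orders sum to 1 (valence 3) → 2 H
  atom 15: aromatic c, 3 neighbours → 0 H
  atom 16: Br (halogen, monovalent) → 0 H
  atom 17: aromatic c, 2 neighbours → 1 H
  atom 18: aromatic c, 3 neighbours → 0 H
  atom 19: N, bond orders sum to 1 (valence 3) → 2 H
  atom 20: aromatic c, 3 neighbours → 0 H
  atom 21: F (halogen, monovalent) → 0 H
Totals → C:12, H:11, Br:1, F:4, N:2, O:2.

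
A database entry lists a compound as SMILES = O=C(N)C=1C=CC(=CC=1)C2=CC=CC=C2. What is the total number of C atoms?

13

Count every carbon token in the SMILES (each C, including those in ring-closure positions and inside branches).
Carbon count: 13.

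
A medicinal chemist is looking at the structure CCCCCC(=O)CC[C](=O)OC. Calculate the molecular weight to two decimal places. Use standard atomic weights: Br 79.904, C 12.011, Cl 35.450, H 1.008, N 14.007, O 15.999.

186.25 g/mol

First, the molecular formula is C10H18O3 (counting implicit H from valence).
  C: 10 × 12.011 = 120.110
  H: 18 × 1.008 = 18.144
  O: 3 × 15.999 = 47.997
Sum: 10×12.011 + 18×1.008 + 3×15.999 = 186.251 → 186.25 g/mol.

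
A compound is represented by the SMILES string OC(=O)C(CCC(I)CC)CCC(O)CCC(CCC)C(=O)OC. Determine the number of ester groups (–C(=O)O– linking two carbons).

1

The ester motif appears at heavy-atom position 21 in the SMILES.
Other groups present: 1 carboxylic acid, 1 hydroxyl.
Ester count: 1.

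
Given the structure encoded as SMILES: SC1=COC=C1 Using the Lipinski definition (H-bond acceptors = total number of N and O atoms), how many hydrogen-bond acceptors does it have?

1

N atoms: 0; O atoms: 1.
Lipinski HBA = 0 + 1 = 1.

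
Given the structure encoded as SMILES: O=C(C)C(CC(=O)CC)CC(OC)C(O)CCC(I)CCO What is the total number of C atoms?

Count every carbon token in the SMILES (each C, including those in ring-closure positions and inside branches).
Carbon count: 16.

16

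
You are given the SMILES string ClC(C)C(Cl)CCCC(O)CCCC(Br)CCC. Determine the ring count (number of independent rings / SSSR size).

In SMILES, each pair of matching ring-closure digits denotes one ring-closing bond; the number of such bonds equals the number of independent rings.
Ring-closure bonds here: 0.

0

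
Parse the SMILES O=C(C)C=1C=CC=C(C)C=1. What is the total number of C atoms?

Count every carbon token in the SMILES (each C, including those in ring-closure positions and inside branches).
Carbon count: 9.

9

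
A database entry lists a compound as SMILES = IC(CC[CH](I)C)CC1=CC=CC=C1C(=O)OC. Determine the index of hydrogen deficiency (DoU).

5

Molecular formula: C14H18I2O2.
DoU = (2C + 2 + N − H − X) / 2, where X is the halogen count and O/S are ignored.
    = (2·14 + 2 + 0 − 18 − 2) / 2 = 10 / 2 = 5.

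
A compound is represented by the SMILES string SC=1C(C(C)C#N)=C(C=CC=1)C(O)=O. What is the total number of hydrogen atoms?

9

Walk through each heavy atom and fill implicit hydrogens from standard valence (C 4, N 3, O 2, S 2, halogen 1):
  atom 1: S, bond orders sum to 1 (valence 2) → 1 H
  atom 2: C, bond orders sum to 4 (valence 4) → 0 H
  atom 3: C, bond orders sum to 4 (valence 4) → 0 H
  atom 4: C, bond orders sum to 3 (valence 4) → 1 H
  atom 5: C, bond orders sum to 1 (valence 4) → 3 H
  atom 6: C, bond orders sum to 4 (valence 4) → 0 H
  atom 7: N, bond orders sum to 3 (valence 3) → 0 H
  atom 8: C, bond orders sum to 4 (valence 4) → 0 H
  atom 9: C, bond orders sum to 3 (valence 4) → 1 H
  atom 10: C, bond orders sum to 3 (valence 4) → 1 H
  atom 11: C, bond orders sum to 3 (valence 4) → 1 H
  atom 12: C, bond orders sum to 4 (valence 4) → 0 H
  atom 13: O, bond orders sum to 1 (valence 2) → 1 H
  atom 14: O, bond orders sum to 2 (valence 2) → 0 H
Total hydrogens: 9.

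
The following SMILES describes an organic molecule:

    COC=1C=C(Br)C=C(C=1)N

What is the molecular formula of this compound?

C7H8BrNO

Walk through each heavy atom and fill implicit hydrogens from standard valence (C 4, N 3, O 2, S 2, halogen 1):
  atom 1: C, bond orders sum to 1 (valence 4) → 3 H
  atom 2: O, bond orders sum to 2 (valence 2) → 0 H
  atom 3: C, bond orders sum to 4 (valence 4) → 0 H
  atom 4: C, bond orders sum to 3 (valence 4) → 1 H
  atom 5: C, bond orders sum to 4 (valence 4) → 0 H
  atom 6: Br (halogen, monovalent) → 0 H
  atom 7: C, bond orders sum to 3 (valence 4) → 1 H
  atom 8: C, bond orders sum to 4 (valence 4) → 0 H
  atom 9: C, bond orders sum to 3 (valence 4) → 1 H
  atom 10: N, bond orders sum to 1 (valence 3) → 2 H
Totals → C:7, H:8, Br:1, N:1, O:1.
In Hill order: C7H8BrNO.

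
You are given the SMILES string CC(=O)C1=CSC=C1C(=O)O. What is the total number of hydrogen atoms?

Walk through each heavy atom and fill implicit hydrogens from standard valence (C 4, N 3, O 2, S 2, halogen 1):
  atom 1: C, bond orders sum to 1 (valence 4) → 3 H
  atom 2: C, bond orders sum to 4 (valence 4) → 0 H
  atom 3: O, bond orders sum to 2 (valence 2) → 0 H
  atom 4: C, bond orders sum to 4 (valence 4) → 0 H
  atom 5: C, bond orders sum to 3 (valence 4) → 1 H
  atom 6: S, bond orders sum to 2 (valence 2) → 0 H
  atom 7: C, bond orders sum to 3 (valence 4) → 1 H
  atom 8: C, bond orders sum to 4 (valence 4) → 0 H
  atom 9: C, bond orders sum to 4 (valence 4) → 0 H
  atom 10: O, bond orders sum to 2 (valence 2) → 0 H
  atom 11: O, bond orders sum to 1 (valence 2) → 1 H
Total hydrogens: 6.

6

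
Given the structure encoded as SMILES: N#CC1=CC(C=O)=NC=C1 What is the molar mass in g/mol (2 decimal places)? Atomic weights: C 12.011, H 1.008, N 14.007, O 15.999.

132.12 g/mol

First, the molecular formula is C7H4N2O (counting implicit H from valence).
  C: 7 × 12.011 = 84.077
  H: 4 × 1.008 = 4.032
  N: 2 × 14.007 = 28.014
  O: 1 × 15.999 = 15.999
Sum: 7×12.011 + 4×1.008 + 2×14.007 + 1×15.999 = 132.122 → 132.12 g/mol.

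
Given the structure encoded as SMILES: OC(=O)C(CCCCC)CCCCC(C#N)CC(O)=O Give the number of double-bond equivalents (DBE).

4

Degree of unsaturation = (number of rings) + (number of π bonds).
Ring closures in the SMILES: 0.
π bonds: 2 double bonds (each 1 DoU), 1 triple bond (each 2 DoU) → 4 DoU from unsaturation.
Total DoU = 0 + 4 = 4.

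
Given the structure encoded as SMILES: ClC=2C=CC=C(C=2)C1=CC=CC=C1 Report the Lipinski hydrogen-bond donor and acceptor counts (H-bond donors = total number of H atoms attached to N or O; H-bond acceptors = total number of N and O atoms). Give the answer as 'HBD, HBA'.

0, 0

Donors: find every N or O and count the H atoms it carries.
  (no N or O atoms present)
Lipinski HBD = 0.
Acceptors: N atoms = 0, O atoms = 0 → HBA = 0.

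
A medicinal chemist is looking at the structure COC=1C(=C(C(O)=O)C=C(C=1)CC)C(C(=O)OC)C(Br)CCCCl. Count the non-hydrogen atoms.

24

Every atom symbol written in the SMILES (organic subset) is one heavy atom; implicit H are not written.
Heavy atoms by element → Br:1, C:17, Cl:1, O:5.
Total: 24.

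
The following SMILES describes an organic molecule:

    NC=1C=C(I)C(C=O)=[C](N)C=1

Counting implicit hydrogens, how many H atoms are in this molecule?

Walk through each heavy atom and fill implicit hydrogens from standard valence (C 4, N 3, O 2, S 2, halogen 1):
  atom 1: N, bond orders sum to 1 (valence 3) → 2 H
  atom 2: C, bond orders sum to 4 (valence 4) → 0 H
  atom 3: C, bond orders sum to 3 (valence 4) → 1 H
  atom 4: C, bond orders sum to 4 (valence 4) → 0 H
  atom 5: I (halogen, monovalent) → 0 H
  atom 6: C, bond orders sum to 4 (valence 4) → 0 H
  atom 7: C, bond orders sum to 3 (valence 4) → 1 H
  atom 8: O, bond orders sum to 2 (valence 2) → 0 H
  atom 9: C with explicit H count 0
  atom 10: N, bond orders sum to 1 (valence 3) → 2 H
  atom 11: C, bond orders sum to 3 (valence 4) → 1 H
Total hydrogens: 7.

7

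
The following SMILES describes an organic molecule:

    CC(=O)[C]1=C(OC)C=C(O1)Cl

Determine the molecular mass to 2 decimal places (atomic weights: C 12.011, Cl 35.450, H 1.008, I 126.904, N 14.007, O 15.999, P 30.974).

First, the molecular formula is C7H7ClO3 (counting implicit H from valence).
  C: 7 × 12.011 = 84.077
  Cl: 1 × 35.450 = 35.450
  H: 7 × 1.008 = 7.056
  O: 3 × 15.999 = 47.997
Sum: 7×12.011 + 1×35.450 + 7×1.008 + 3×15.999 = 174.580 → 174.58 g/mol.

174.58 g/mol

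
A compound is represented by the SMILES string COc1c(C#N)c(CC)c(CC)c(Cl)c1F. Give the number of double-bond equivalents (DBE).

6

Molecular formula: C12H13ClFNO.
DoU = (2C + 2 + N − H − X) / 2, where X is the halogen count and O/S are ignored.
    = (2·12 + 2 + 1 − 13 − 2) / 2 = 12 / 2 = 6.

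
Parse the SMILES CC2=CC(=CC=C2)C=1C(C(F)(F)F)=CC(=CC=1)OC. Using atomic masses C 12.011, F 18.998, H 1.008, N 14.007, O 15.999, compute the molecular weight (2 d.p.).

First, the molecular formula is C15H13F3O (counting implicit H from valence).
  C: 15 × 12.011 = 180.165
  F: 3 × 18.998 = 56.994
  H: 13 × 1.008 = 13.104
  O: 1 × 15.999 = 15.999
Sum: 15×12.011 + 3×18.998 + 13×1.008 + 1×15.999 = 266.262 → 266.26 g/mol.

266.26 g/mol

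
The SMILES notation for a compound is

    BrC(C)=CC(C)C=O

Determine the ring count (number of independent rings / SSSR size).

0

In SMILES, each pair of matching ring-closure digits denotes one ring-closing bond; the number of such bonds equals the number of independent rings.
Ring-closure bonds here: 0.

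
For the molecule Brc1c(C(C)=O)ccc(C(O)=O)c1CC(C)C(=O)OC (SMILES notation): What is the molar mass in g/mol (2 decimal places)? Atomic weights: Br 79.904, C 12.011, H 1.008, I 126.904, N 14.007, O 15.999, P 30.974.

343.17 g/mol

First, the molecular formula is C14H15BrO5 (counting implicit H from valence).
  Br: 1 × 79.904 = 79.904
  C: 14 × 12.011 = 168.154
  H: 15 × 1.008 = 15.120
  O: 5 × 15.999 = 79.995
Sum: 1×79.904 + 14×12.011 + 15×1.008 + 5×15.999 = 343.173 → 343.17 g/mol.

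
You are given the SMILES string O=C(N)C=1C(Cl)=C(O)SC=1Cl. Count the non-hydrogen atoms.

11

Every atom symbol written in the SMILES (organic subset) is one heavy atom; implicit H are not written.
Heavy atoms by element → C:5, Cl:2, N:1, O:2, S:1.
Total: 11.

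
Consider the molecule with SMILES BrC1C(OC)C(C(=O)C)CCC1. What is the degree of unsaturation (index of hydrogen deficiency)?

2

Molecular formula: C9H15BrO2.
DoU = (2C + 2 + N − H − X) / 2, where X is the halogen count and O/S are ignored.
    = (2·9 + 2 + 0 − 15 − 1) / 2 = 4 / 2 = 2.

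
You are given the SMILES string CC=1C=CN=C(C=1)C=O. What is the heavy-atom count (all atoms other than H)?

Every atom symbol written in the SMILES (organic subset) is one heavy atom; implicit H are not written.
Heavy atoms by element → C:7, N:1, O:1.
Total: 9.

9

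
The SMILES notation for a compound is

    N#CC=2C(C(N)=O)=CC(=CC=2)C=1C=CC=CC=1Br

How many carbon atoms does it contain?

Count every carbon token in the SMILES (each C, including those in ring-closure positions and inside branches).
Carbon count: 14.

14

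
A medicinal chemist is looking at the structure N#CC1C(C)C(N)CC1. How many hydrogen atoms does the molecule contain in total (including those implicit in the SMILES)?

12

Walk through each heavy atom and fill implicit hydrogens from standard valence (C 4, N 3, O 2, S 2, halogen 1):
  atom 1: N, bond orders sum to 3 (valence 3) → 0 H
  atom 2: C, bond orders sum to 4 (valence 4) → 0 H
  atom 3: C, bond orders sum to 3 (valence 4) → 1 H
  atom 4: C, bond orders sum to 3 (valence 4) → 1 H
  atom 5: C, bond orders sum to 1 (valence 4) → 3 H
  atom 6: C, bond orders sum to 3 (valence 4) → 1 H
  atom 7: N, bond orders sum to 1 (valence 3) → 2 H
  atom 8: C, bond orders sum to 2 (valence 4) → 2 H
  atom 9: C, bond orders sum to 2 (valence 4) → 2 H
Total hydrogens: 12.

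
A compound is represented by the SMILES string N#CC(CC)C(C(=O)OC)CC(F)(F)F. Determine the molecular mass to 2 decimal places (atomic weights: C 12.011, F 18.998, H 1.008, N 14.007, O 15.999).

223.19 g/mol

First, the molecular formula is C9H12F3NO2 (counting implicit H from valence).
  C: 9 × 12.011 = 108.099
  F: 3 × 18.998 = 56.994
  H: 12 × 1.008 = 12.096
  N: 1 × 14.007 = 14.007
  O: 2 × 15.999 = 31.998
Sum: 9×12.011 + 3×18.998 + 12×1.008 + 1×14.007 + 2×15.999 = 223.194 → 223.19 g/mol.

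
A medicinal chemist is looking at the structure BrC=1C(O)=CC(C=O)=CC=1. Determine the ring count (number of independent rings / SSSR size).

1

In SMILES, each pair of matching ring-closure digits denotes one ring-closing bond; the number of such bonds equals the number of independent rings.
Ring-closure bonds here: 1.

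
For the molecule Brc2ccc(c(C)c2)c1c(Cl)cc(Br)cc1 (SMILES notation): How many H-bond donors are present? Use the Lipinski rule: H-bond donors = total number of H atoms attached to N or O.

Donors: find every N or O and count the H atoms it carries.
  (no N or O atoms present)
Lipinski HBD = 0.

0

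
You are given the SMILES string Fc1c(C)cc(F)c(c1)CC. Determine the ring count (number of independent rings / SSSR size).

1

In SMILES, each pair of matching ring-closure digits denotes one ring-closing bond; the number of such bonds equals the number of independent rings.
Ring-closure bonds here: 1.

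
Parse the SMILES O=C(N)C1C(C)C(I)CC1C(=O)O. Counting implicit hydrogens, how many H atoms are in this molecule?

Walk through each heavy atom and fill implicit hydrogens from standard valence (C 4, N 3, O 2, S 2, halogen 1):
  atom 1: O, bond orders sum to 2 (valence 2) → 0 H
  atom 2: C, bond orders sum to 4 (valence 4) → 0 H
  atom 3: N, bond orders sum to 1 (valence 3) → 2 H
  atom 4: C, bond orders sum to 3 (valence 4) → 1 H
  atom 5: C, bond orders sum to 3 (valence 4) → 1 H
  atom 6: C, bond orders sum to 1 (valence 4) → 3 H
  atom 7: C, bond orders sum to 3 (valence 4) → 1 H
  atom 8: I (halogen, monovalent) → 0 H
  atom 9: C, bond orders sum to 2 (valence 4) → 2 H
  atom 10: C, bond orders sum to 3 (valence 4) → 1 H
  atom 11: C, bond orders sum to 4 (valence 4) → 0 H
  atom 12: O, bond orders sum to 2 (valence 2) → 0 H
  atom 13: O, bond orders sum to 1 (valence 2) → 1 H
Total hydrogens: 12.

12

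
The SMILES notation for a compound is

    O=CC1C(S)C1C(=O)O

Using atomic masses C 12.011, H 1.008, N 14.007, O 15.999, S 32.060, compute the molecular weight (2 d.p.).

146.16 g/mol

First, the molecular formula is C5H6O3S (counting implicit H from valence).
  C: 5 × 12.011 = 60.055
  H: 6 × 1.008 = 6.048
  O: 3 × 15.999 = 47.997
  S: 1 × 32.060 = 32.060
Sum: 5×12.011 + 6×1.008 + 3×15.999 + 1×32.060 = 146.160 → 146.16 g/mol.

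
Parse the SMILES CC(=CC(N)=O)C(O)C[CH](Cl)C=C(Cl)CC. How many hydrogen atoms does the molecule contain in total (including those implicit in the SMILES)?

17

Walk through each heavy atom and fill implicit hydrogens from standard valence (C 4, N 3, O 2, S 2, halogen 1):
  atom 1: C, bond orders sum to 1 (valence 4) → 3 H
  atom 2: C, bond orders sum to 4 (valence 4) → 0 H
  atom 3: C, bond orders sum to 3 (valence 4) → 1 H
  atom 4: C, bond orders sum to 4 (valence 4) → 0 H
  atom 5: N, bond orders sum to 1 (valence 3) → 2 H
  atom 6: O, bond orders sum to 2 (valence 2) → 0 H
  atom 7: C, bond orders sum to 3 (valence 4) → 1 H
  atom 8: O, bond orders sum to 1 (valence 2) → 1 H
  atom 9: C, bond orders sum to 2 (valence 4) → 2 H
  atom 10: C with explicit H count 1
  atom 11: Cl (halogen, monovalent) → 0 H
  atom 12: C, bond orders sum to 3 (valence 4) → 1 H
  atom 13: C, bond orders sum to 4 (valence 4) → 0 H
  atom 14: Cl (halogen, monovalent) → 0 H
  atom 15: C, bond orders sum to 2 (valence 4) → 2 H
  atom 16: C, bond orders sum to 1 (valence 4) → 3 H
Total hydrogens: 17.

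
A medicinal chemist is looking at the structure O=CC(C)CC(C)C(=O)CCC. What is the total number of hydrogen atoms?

Walk through each heavy atom and fill implicit hydrogens from standard valence (C 4, N 3, O 2, S 2, halogen 1):
  atom 1: O, bond orders sum to 2 (valence 2) → 0 H
  atom 2: C, bond orders sum to 3 (valence 4) → 1 H
  atom 3: C, bond orders sum to 3 (valence 4) → 1 H
  atom 4: C, bond orders sum to 1 (valence 4) → 3 H
  atom 5: C, bond orders sum to 2 (valence 4) → 2 H
  atom 6: C, bond orders sum to 3 (valence 4) → 1 H
  atom 7: C, bond orders sum to 1 (valence 4) → 3 H
  atom 8: C, bond orders sum to 4 (valence 4) → 0 H
  atom 9: O, bond orders sum to 2 (valence 2) → 0 H
  atom 10: C, bond orders sum to 2 (valence 4) → 2 H
  atom 11: C, bond orders sum to 2 (valence 4) → 2 H
  atom 12: C, bond orders sum to 1 (valence 4) → 3 H
Total hydrogens: 18.

18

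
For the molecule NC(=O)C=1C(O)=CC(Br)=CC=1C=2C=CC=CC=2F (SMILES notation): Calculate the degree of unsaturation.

9

Degree of unsaturation = (number of rings) + (number of π bonds).
Ring closures in the SMILES: 2.
π bonds: 7 double bonds (each 1 DoU) → 7 DoU from unsaturation.
Total DoU = 2 + 7 = 9.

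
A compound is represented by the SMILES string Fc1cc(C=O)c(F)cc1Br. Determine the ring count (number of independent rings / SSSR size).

In SMILES, each pair of matching ring-closure digits denotes one ring-closing bond; the number of such bonds equals the number of independent rings.
Ring-closure bonds here: 1.

1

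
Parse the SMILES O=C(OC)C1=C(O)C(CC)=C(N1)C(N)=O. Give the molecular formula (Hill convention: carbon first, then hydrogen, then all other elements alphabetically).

C9H12N2O4

Walk through each heavy atom and fill implicit hydrogens from standard valence (C 4, N 3, O 2, S 2, halogen 1):
  atom 1: O, bond orders sum to 2 (valence 2) → 0 H
  atom 2: C, bond orders sum to 4 (valence 4) → 0 H
  atom 3: O, bond orders sum to 2 (valence 2) → 0 H
  atom 4: C, bond orders sum to 1 (valence 4) → 3 H
  atom 5: C, bond orders sum to 4 (valence 4) → 0 H
  atom 6: C, bond orders sum to 4 (valence 4) → 0 H
  atom 7: O, bond orders sum to 1 (valence 2) → 1 H
  atom 8: C, bond orders sum to 4 (valence 4) → 0 H
  atom 9: C, bond orders sum to 2 (valence 4) → 2 H
  atom 10: C, bond orders sum to 1 (valence 4) → 3 H
  atom 11: C, bond orders sum to 4 (valence 4) → 0 H
  atom 12: N, bond orders sum to 2 (valence 3) → 1 H
  atom 13: C, bond orders sum to 4 (valence 4) → 0 H
  atom 14: N, bond orders sum to 1 (valence 3) → 2 H
  atom 15: O, bond orders sum to 2 (valence 2) → 0 H
Totals → C:9, H:12, N:2, O:4.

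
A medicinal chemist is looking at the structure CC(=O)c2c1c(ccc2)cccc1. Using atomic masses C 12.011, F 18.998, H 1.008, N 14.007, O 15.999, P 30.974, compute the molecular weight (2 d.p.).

170.21 g/mol

First, the molecular formula is C12H10O (counting implicit H from valence).
  C: 12 × 12.011 = 144.132
  H: 10 × 1.008 = 10.080
  O: 1 × 15.999 = 15.999
Sum: 12×12.011 + 10×1.008 + 1×15.999 = 170.211 → 170.21 g/mol.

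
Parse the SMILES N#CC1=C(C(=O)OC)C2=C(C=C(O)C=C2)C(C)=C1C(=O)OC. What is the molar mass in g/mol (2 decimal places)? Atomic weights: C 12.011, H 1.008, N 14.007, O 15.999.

299.28 g/mol

First, the molecular formula is C16H13NO5 (counting implicit H from valence).
  C: 16 × 12.011 = 192.176
  H: 13 × 1.008 = 13.104
  N: 1 × 14.007 = 14.007
  O: 5 × 15.999 = 79.995
Sum: 16×12.011 + 13×1.008 + 1×14.007 + 5×15.999 = 299.282 → 299.28 g/mol.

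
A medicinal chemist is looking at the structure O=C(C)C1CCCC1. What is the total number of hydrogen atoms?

12

Walk through each heavy atom and fill implicit hydrogens from standard valence (C 4, N 3, O 2, S 2, halogen 1):
  atom 1: O, bond orders sum to 2 (valence 2) → 0 H
  atom 2: C, bond orders sum to 4 (valence 4) → 0 H
  atom 3: C, bond orders sum to 1 (valence 4) → 3 H
  atom 4: C, bond orders sum to 3 (valence 4) → 1 H
  atom 5: C, bond orders sum to 2 (valence 4) → 2 H
  atom 6: C, bond orders sum to 2 (valence 4) → 2 H
  atom 7: C, bond orders sum to 2 (valence 4) → 2 H
  atom 8: C, bond orders sum to 2 (valence 4) → 2 H
Total hydrogens: 12.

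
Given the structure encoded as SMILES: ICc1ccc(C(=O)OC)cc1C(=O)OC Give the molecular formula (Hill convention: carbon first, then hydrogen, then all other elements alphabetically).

C11H11IO4

Walk through each heavy atom and fill implicit hydrogens from standard valence (C 4, N 3, O 2, S 2, halogen 1); for lowercase aromatic atoms, an aromatic c carries 1 H when it has two neighbours and 0 H with three, and aromatic n carries 0 H:
  atom 1: I (halogen, monovalent) → 0 H
  atom 2: C, bond orders sum to 2 (valence 4) → 2 H
  atom 3: aromatic c, 3 neighbours → 0 H
  atom 4: aromatic c, 2 neighbours → 1 H
  atom 5: aromatic c, 2 neighbours → 1 H
  atom 6: aromatic c, 3 neighbours → 0 H
  atom 7: C, bond orders sum to 4 (valence 4) → 0 H
  atom 8: O, bond orders sum to 2 (valence 2) → 0 H
  atom 9: O, bond orders sum to 2 (valence 2) → 0 H
  atom 10: C, bond orders sum to 1 (valence 4) → 3 H
  atom 11: aromatic c, 2 neighbours → 1 H
  atom 12: aromatic c, 3 neighbours → 0 H
  atom 13: C, bond orders sum to 4 (valence 4) → 0 H
  atom 14: O, bond orders sum to 2 (valence 2) → 0 H
  atom 15: O, bond orders sum to 2 (valence 2) → 0 H
  atom 16: C, bond orders sum to 1 (valence 4) → 3 H
Totals → C:11, H:11, I:1, O:4.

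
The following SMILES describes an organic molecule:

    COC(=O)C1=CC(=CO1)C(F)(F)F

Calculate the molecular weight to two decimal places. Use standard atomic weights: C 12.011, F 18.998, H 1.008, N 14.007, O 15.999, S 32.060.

194.11 g/mol

First, the molecular formula is C7H5F3O3 (counting implicit H from valence).
  C: 7 × 12.011 = 84.077
  F: 3 × 18.998 = 56.994
  H: 5 × 1.008 = 5.040
  O: 3 × 15.999 = 47.997
Sum: 7×12.011 + 3×18.998 + 5×1.008 + 3×15.999 = 194.108 → 194.11 g/mol.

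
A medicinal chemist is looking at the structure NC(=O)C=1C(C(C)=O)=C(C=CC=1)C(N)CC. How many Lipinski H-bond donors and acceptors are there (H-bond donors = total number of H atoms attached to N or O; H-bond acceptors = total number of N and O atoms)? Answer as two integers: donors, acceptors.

Donors: find every N or O and count the H atoms it carries.
  atom 1 (N): bond orders sum to 1 → 2 H
  atom 3 (O): bond orders sum to 2 → 0 H
  atom 8 (O): bond orders sum to 2 → 0 H
  atom 14 (N): bond orders sum to 1 → 2 H
Lipinski HBD = 4.
Acceptors: N atoms = 2, O atoms = 2 → HBA = 4.

4, 4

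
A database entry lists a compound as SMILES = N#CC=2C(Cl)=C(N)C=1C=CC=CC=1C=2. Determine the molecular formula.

Walk through each heavy atom and fill implicit hydrogens from standard valence (C 4, N 3, O 2, S 2, halogen 1):
  atom 1: N, bond orders sum to 3 (valence 3) → 0 H
  atom 2: C, bond orders sum to 4 (valence 4) → 0 H
  atom 3: C, bond orders sum to 4 (valence 4) → 0 H
  atom 4: C, bond orders sum to 4 (valence 4) → 0 H
  atom 5: Cl (halogen, monovalent) → 0 H
  atom 6: C, bond orders sum to 4 (valence 4) → 0 H
  atom 7: N, bond orders sum to 1 (valence 3) → 2 H
  atom 8: C, bond orders sum to 4 (valence 4) → 0 H
  atom 9: C, bond orders sum to 3 (valence 4) → 1 H
  atom 10: C, bond orders sum to 3 (valence 4) → 1 H
  atom 11: C, bond orders sum to 3 (valence 4) → 1 H
  atom 12: C, bond orders sum to 3 (valence 4) → 1 H
  atom 13: C, bond orders sum to 4 (valence 4) → 0 H
  atom 14: C, bond orders sum to 3 (valence 4) → 1 H
Totals → C:11, H:7, Cl:1, N:2.

C11H7ClN2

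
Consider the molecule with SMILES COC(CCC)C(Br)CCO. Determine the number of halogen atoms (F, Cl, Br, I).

1

Halogen atoms appear at heavy-atom position 8 (1×Br).
Other groups present: 1 ether, 1 hydroxyl.
Halogen count: 1.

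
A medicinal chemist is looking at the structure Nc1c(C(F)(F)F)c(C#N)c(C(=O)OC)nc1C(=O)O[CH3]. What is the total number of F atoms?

Scan the SMILES for F atoms (remember two-letter symbols like Cl and Br are single atoms).
Fluorine count: 3.

3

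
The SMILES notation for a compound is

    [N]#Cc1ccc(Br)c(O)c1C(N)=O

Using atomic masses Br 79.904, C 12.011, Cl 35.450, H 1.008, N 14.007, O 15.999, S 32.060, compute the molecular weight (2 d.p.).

First, the molecular formula is C8H5BrN2O2 (counting implicit H from valence).
  Br: 1 × 79.904 = 79.904
  C: 8 × 12.011 = 96.088
  H: 5 × 1.008 = 5.040
  N: 2 × 14.007 = 28.014
  O: 2 × 15.999 = 31.998
Sum: 1×79.904 + 8×12.011 + 5×1.008 + 2×14.007 + 2×15.999 = 241.044 → 241.04 g/mol.

241.04 g/mol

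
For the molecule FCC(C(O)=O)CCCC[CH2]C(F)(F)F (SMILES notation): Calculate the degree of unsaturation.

1

Degree of unsaturation = (number of rings) + (number of π bonds).
Ring closures in the SMILES: 0.
π bonds: 1 double bond (each 1 DoU) → 1 DoU from unsaturation.
Total DoU = 0 + 1 = 1.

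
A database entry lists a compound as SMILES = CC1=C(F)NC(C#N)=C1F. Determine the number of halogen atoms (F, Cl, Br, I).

2

Halogen atoms appear at heavy-atom positions 4, 10 (2×F).
Other groups present: 1 nitrile.
Halogen count: 2.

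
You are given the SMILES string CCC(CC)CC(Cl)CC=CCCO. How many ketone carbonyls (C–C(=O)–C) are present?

Scan the SMILES for the ketone motif — none present.
Groups that are present: 1 alkene, 1 hydroxyl.

0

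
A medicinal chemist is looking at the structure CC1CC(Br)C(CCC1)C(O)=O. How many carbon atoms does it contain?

Count every carbon token in the SMILES (each C, including those in ring-closure positions and inside branches).
Carbon count: 9.

9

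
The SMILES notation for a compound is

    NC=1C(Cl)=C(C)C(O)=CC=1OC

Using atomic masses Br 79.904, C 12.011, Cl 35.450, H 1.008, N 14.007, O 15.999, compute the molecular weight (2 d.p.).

187.62 g/mol

First, the molecular formula is C8H10ClNO2 (counting implicit H from valence).
  C: 8 × 12.011 = 96.088
  Cl: 1 × 35.450 = 35.450
  H: 10 × 1.008 = 10.080
  N: 1 × 14.007 = 14.007
  O: 2 × 15.999 = 31.998
Sum: 8×12.011 + 1×35.450 + 10×1.008 + 1×14.007 + 2×15.999 = 187.623 → 187.62 g/mol.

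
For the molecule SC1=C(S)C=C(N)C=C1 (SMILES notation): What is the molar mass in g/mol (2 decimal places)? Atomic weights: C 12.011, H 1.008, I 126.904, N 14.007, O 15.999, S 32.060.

157.25 g/mol

First, the molecular formula is C6H7NS2 (counting implicit H from valence).
  C: 6 × 12.011 = 72.066
  H: 7 × 1.008 = 7.056
  N: 1 × 14.007 = 14.007
  S: 2 × 32.060 = 64.120
Sum: 6×12.011 + 7×1.008 + 1×14.007 + 2×32.060 = 157.249 → 157.25 g/mol.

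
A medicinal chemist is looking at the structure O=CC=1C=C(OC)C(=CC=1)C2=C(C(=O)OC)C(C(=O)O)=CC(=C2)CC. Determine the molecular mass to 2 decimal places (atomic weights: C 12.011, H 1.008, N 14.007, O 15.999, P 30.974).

First, the molecular formula is C19H18O6 (counting implicit H from valence).
  C: 19 × 12.011 = 228.209
  H: 18 × 1.008 = 18.144
  O: 6 × 15.999 = 95.994
Sum: 19×12.011 + 18×1.008 + 6×15.999 = 342.347 → 342.35 g/mol.

342.35 g/mol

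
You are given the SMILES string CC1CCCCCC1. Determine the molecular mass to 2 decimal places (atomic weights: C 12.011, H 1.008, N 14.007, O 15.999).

112.22 g/mol

First, the molecular formula is C8H16 (counting implicit H from valence).
  C: 8 × 12.011 = 96.088
  H: 16 × 1.008 = 16.128
Sum: 8×12.011 + 16×1.008 = 112.216 → 112.22 g/mol.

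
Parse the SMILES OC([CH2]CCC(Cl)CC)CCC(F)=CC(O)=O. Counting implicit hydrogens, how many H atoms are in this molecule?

Walk through each heavy atom and fill implicit hydrogens from standard valence (C 4, N 3, O 2, S 2, halogen 1):
  atom 1: O, bond orders sum to 1 (valence 2) → 1 H
  atom 2: C, bond orders sum to 3 (valence 4) → 1 H
  atom 3: C with explicit H count 2
  atom 4: C, bond orders sum to 2 (valence 4) → 2 H
  atom 5: C, bond orders sum to 2 (valence 4) → 2 H
  atom 6: C, bond orders sum to 3 (valence 4) → 1 H
  atom 7: Cl (halogen, monovalent) → 0 H
  atom 8: C, bond orders sum to 2 (valence 4) → 2 H
  atom 9: C, bond orders sum to 1 (valence 4) → 3 H
  atom 10: C, bond orders sum to 2 (valence 4) → 2 H
  atom 11: C, bond orders sum to 2 (valence 4) → 2 H
  atom 12: C, bond orders sum to 4 (valence 4) → 0 H
  atom 13: F (halogen, monovalent) → 0 H
  atom 14: C, bond orders sum to 3 (valence 4) → 1 H
  atom 15: C, bond orders sum to 4 (valence 4) → 0 H
  atom 16: O, bond orders sum to 1 (valence 2) → 1 H
  atom 17: O, bond orders sum to 2 (valence 2) → 0 H
Total hydrogens: 20.

20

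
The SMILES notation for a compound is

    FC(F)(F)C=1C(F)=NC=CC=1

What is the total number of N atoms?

Scan the SMILES for N atoms (remember two-letter symbols like Cl and Br are single atoms).
Nitrogen count: 1.

1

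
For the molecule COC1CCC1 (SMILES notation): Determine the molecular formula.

Walk through each heavy atom and fill implicit hydrogens from standard valence (C 4, N 3, O 2, S 2, halogen 1):
  atom 1: C, bond orders sum to 1 (valence 4) → 3 H
  atom 2: O, bond orders sum to 2 (valence 2) → 0 H
  atom 3: C, bond orders sum to 3 (valence 4) → 1 H
  atom 4: C, bond orders sum to 2 (valence 4) → 2 H
  atom 5: C, bond orders sum to 2 (valence 4) → 2 H
  atom 6: C, bond orders sum to 2 (valence 4) → 2 H
Totals → C:5, H:10, O:1.
In Hill order: C5H10O.

C5H10O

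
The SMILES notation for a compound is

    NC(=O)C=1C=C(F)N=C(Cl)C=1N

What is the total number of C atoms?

6

Count every carbon token in the SMILES (each C, including those in ring-closure positions and inside branches).
Carbon count: 6.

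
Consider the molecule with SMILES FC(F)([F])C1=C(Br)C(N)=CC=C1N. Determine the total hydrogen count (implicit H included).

6

Walk through each heavy atom and fill implicit hydrogens from standard valence (C 4, N 3, O 2, S 2, halogen 1):
  atom 1: F (halogen, monovalent) → 0 H
  atom 2: C, bond orders sum to 4 (valence 4) → 0 H
  atom 3: F (halogen, monovalent) → 0 H
  atom 4: F with explicit H count 0
  atom 5: C, bond orders sum to 4 (valence 4) → 0 H
  atom 6: C, bond orders sum to 4 (valence 4) → 0 H
  atom 7: Br (halogen, monovalent) → 0 H
  atom 8: C, bond orders sum to 4 (valence 4) → 0 H
  atom 9: N, bond orders sum to 1 (valence 3) → 2 H
  atom 10: C, bond orders sum to 3 (valence 4) → 1 H
  atom 11: C, bond orders sum to 3 (valence 4) → 1 H
  atom 12: C, bond orders sum to 4 (valence 4) → 0 H
  atom 13: N, bond orders sum to 1 (valence 3) → 2 H
Total hydrogens: 6.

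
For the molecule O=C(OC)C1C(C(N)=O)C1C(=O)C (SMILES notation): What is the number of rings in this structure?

1

In SMILES, each pair of matching ring-closure digits denotes one ring-closing bond; the number of such bonds equals the number of independent rings.
Ring-closure bonds here: 1.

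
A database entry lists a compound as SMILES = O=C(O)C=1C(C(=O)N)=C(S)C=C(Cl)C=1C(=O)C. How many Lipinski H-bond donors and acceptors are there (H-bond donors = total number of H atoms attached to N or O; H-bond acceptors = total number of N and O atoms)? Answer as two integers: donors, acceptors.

Donors: find every N or O and count the H atoms it carries.
  atom 1 (O): bond orders sum to 2 → 0 H
  atom 3 (O): bond orders sum to 1 → 1 H
  atom 7 (O): bond orders sum to 2 → 0 H
  atom 8 (N): bond orders sum to 1 → 2 H
  atom 16 (O): bond orders sum to 2 → 0 H
Lipinski HBD = 3.
Acceptors: N atoms = 1, O atoms = 4 → HBA = 5.

3, 5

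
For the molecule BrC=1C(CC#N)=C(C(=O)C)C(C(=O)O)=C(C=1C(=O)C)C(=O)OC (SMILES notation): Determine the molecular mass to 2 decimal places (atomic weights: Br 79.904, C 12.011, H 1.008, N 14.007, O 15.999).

First, the molecular formula is C15H12BrNO6 (counting implicit H from valence).
  Br: 1 × 79.904 = 79.904
  C: 15 × 12.011 = 180.165
  H: 12 × 1.008 = 12.096
  N: 1 × 14.007 = 14.007
  O: 6 × 15.999 = 95.994
Sum: 1×79.904 + 15×12.011 + 12×1.008 + 1×14.007 + 6×15.999 = 382.166 → 382.17 g/mol.

382.17 g/mol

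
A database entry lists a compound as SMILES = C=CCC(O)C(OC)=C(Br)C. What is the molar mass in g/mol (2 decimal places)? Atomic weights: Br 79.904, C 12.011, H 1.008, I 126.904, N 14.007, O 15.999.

221.09 g/mol

First, the molecular formula is C8H13BrO2 (counting implicit H from valence).
  Br: 1 × 79.904 = 79.904
  C: 8 × 12.011 = 96.088
  H: 13 × 1.008 = 13.104
  O: 2 × 15.999 = 31.998
Sum: 1×79.904 + 8×12.011 + 13×1.008 + 2×15.999 = 221.094 → 221.09 g/mol.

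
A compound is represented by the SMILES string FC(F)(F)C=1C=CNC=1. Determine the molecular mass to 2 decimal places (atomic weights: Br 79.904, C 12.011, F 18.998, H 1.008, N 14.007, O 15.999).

135.09 g/mol

First, the molecular formula is C5H4F3N (counting implicit H from valence).
  C: 5 × 12.011 = 60.055
  F: 3 × 18.998 = 56.994
  H: 4 × 1.008 = 4.032
  N: 1 × 14.007 = 14.007
Sum: 5×12.011 + 3×18.998 + 4×1.008 + 1×14.007 = 135.088 → 135.09 g/mol.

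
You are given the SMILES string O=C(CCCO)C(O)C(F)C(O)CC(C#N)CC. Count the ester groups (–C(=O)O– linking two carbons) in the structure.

0

Scan the SMILES for the ester motif — none present.
Groups that are present: 3 hydroxyl, 1 ketone, 1 nitrile.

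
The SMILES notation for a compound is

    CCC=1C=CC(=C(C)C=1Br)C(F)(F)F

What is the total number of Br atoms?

1

Scan the SMILES for Br atoms (remember two-letter symbols like Cl and Br are single atoms).
Bromine count: 1.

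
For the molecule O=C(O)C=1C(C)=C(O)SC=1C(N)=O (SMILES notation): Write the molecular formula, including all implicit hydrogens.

C7H7NO4S

Walk through each heavy atom and fill implicit hydrogens from standard valence (C 4, N 3, O 2, S 2, halogen 1):
  atom 1: O, bond orders sum to 2 (valence 2) → 0 H
  atom 2: C, bond orders sum to 4 (valence 4) → 0 H
  atom 3: O, bond orders sum to 1 (valence 2) → 1 H
  atom 4: C, bond orders sum to 4 (valence 4) → 0 H
  atom 5: C, bond orders sum to 4 (valence 4) → 0 H
  atom 6: C, bond orders sum to 1 (valence 4) → 3 H
  atom 7: C, bond orders sum to 4 (valence 4) → 0 H
  atom 8: O, bond orders sum to 1 (valence 2) → 1 H
  atom 9: S, bond orders sum to 2 (valence 2) → 0 H
  atom 10: C, bond orders sum to 4 (valence 4) → 0 H
  atom 11: C, bond orders sum to 4 (valence 4) → 0 H
  atom 12: N, bond orders sum to 1 (valence 3) → 2 H
  atom 13: O, bond orders sum to 2 (valence 2) → 0 H
Totals → C:7, H:7, N:1, O:4, S:1.
In Hill order: C7H7NO4S.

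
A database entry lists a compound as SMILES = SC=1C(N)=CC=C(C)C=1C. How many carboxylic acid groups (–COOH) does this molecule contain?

0

Scan the SMILES for the carboxylic acid motif — none present.
Groups that are present: 1 primary amine, 1 thiol.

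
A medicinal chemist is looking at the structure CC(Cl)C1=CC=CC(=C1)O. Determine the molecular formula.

C8H9ClO

Walk through each heavy atom and fill implicit hydrogens from standard valence (C 4, N 3, O 2, S 2, halogen 1):
  atom 1: C, bond orders sum to 1 (valence 4) → 3 H
  atom 2: C, bond orders sum to 3 (valence 4) → 1 H
  atom 3: Cl (halogen, monovalent) → 0 H
  atom 4: C, bond orders sum to 4 (valence 4) → 0 H
  atom 5: C, bond orders sum to 3 (valence 4) → 1 H
  atom 6: C, bond orders sum to 3 (valence 4) → 1 H
  atom 7: C, bond orders sum to 3 (valence 4) → 1 H
  atom 8: C, bond orders sum to 4 (valence 4) → 0 H
  atom 9: C, bond orders sum to 3 (valence 4) → 1 H
  atom 10: O, bond orders sum to 1 (valence 2) → 1 H
Totals → C:8, H:9, Cl:1, O:1.
In Hill order: C8H9ClO.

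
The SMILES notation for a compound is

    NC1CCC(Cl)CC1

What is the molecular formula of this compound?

C6H12ClN

Walk through each heavy atom and fill implicit hydrogens from standard valence (C 4, N 3, O 2, S 2, halogen 1):
  atom 1: N, bond orders sum to 1 (valence 3) → 2 H
  atom 2: C, bond orders sum to 3 (valence 4) → 1 H
  atom 3: C, bond orders sum to 2 (valence 4) → 2 H
  atom 4: C, bond orders sum to 2 (valence 4) → 2 H
  atom 5: C, bond orders sum to 3 (valence 4) → 1 H
  atom 6: Cl (halogen, monovalent) → 0 H
  atom 7: C, bond orders sum to 2 (valence 4) → 2 H
  atom 8: C, bond orders sum to 2 (valence 4) → 2 H
Totals → C:6, H:12, Cl:1, N:1.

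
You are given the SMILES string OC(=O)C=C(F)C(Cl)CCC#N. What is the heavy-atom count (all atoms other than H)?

12

Every atom symbol written in the SMILES (organic subset) is one heavy atom; implicit H are not written.
Heavy atoms by element → C:7, Cl:1, F:1, N:1, O:2.
Total: 12.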